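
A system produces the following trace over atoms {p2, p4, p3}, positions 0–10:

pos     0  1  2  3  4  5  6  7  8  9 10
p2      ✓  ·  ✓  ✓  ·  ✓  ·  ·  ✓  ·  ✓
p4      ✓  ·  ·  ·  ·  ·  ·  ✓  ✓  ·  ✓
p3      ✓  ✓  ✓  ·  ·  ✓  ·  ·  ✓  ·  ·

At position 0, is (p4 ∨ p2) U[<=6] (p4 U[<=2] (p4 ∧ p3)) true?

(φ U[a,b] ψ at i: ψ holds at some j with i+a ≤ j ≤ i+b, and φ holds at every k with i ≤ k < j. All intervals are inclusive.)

Need some j in [0,6] with (p4 U[<=2] (p4 ∧ p3)), and (p4 ∨ p2) at every k in [0,j-1].
  j=0: (p4 U[<=2] (p4 ∧ p3)) holds; no prefix to check → satisfied.

Yes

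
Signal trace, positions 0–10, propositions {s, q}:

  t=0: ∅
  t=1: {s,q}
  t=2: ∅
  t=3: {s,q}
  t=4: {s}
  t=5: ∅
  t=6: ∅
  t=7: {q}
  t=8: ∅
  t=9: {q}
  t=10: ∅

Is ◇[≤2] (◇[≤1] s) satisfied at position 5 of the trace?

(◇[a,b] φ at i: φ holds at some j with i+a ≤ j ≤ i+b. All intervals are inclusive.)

Check ◇[≤1] s at each j in [5,7]:
  j=5: fails (none in [5,6])
  j=6: fails (none in [6,7])
  j=7: fails (none in [7,8])
No position in the window satisfies it → formula fails.

False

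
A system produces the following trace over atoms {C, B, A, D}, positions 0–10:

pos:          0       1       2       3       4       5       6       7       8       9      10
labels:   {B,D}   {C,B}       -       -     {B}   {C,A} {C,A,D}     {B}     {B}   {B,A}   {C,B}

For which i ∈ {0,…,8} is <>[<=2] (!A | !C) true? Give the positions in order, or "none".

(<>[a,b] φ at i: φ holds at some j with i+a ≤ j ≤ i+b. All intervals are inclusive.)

Evaluate at each i in [0,8]:
  i=0: ✓ (witness j=0)
  i=1: ✓ (witness j=1)
  i=2: ✓ (witness j=2)
  i=3: ✓ (witness j=3)
  i=4: ✓ (witness j=4)
  i=5: ✓ (witness j=7)
  i=6: ✓ (witness j=7)
  i=7: ✓ (witness j=7)
  i=8: ✓ (witness j=8)

0, 1, 2, 3, 4, 5, 6, 7, 8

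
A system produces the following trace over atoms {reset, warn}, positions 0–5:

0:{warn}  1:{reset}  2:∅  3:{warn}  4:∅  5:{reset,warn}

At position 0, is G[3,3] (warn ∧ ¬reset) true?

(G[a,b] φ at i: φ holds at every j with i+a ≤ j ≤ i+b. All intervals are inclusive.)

Holds

Check (warn ∧ ¬reset) at every j in [3,3]:
  j=3: true
All positions satisfy it → formula holds.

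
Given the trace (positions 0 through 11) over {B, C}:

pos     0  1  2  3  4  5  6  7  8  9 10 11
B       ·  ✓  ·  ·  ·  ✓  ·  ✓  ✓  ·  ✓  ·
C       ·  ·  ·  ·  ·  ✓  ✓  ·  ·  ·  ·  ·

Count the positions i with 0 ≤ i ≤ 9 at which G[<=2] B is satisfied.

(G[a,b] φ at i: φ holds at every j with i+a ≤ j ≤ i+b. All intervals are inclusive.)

Evaluate at each i in [0,9]:
  i=0: ✗ (fails at j=0)
  i=1: ✗ (fails at j=2)
  i=2: ✗ (fails at j=2)
  i=3: ✗ (fails at j=3)
  i=4: ✗ (fails at j=4)
  i=5: ✗ (fails at j=6)
  i=6: ✗ (fails at j=6)
  i=7: ✗ (fails at j=9)
  i=8: ✗ (fails at j=9)
  i=9: ✗ (fails at j=9)
Positions where it holds: {} → 0.

0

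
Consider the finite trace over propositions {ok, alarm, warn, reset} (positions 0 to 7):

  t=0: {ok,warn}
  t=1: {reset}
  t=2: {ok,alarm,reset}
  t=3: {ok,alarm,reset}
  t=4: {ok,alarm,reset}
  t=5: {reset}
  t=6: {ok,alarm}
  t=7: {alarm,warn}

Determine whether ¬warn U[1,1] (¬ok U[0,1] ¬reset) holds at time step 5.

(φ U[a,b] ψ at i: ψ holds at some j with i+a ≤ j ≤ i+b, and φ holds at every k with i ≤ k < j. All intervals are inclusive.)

Need some j in [6,6] with (¬ok U[0,1] ¬reset), and ¬warn at every k in [5,j-1].
  j=6: (¬ok U[0,1] ¬reset) holds; ¬warn holds at every k in [5,5] → satisfied.

Holds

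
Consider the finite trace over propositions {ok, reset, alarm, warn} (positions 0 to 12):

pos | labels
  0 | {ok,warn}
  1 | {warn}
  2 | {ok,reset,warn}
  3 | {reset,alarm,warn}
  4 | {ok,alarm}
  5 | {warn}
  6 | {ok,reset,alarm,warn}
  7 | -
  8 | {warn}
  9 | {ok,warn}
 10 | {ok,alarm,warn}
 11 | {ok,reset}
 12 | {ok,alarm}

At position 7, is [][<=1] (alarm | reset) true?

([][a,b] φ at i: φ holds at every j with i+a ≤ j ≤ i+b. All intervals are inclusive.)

Check (alarm | reset) at every j in [7,8]:
  j=7: false
  j=8: false
Fails at j=7 → formula fails.

False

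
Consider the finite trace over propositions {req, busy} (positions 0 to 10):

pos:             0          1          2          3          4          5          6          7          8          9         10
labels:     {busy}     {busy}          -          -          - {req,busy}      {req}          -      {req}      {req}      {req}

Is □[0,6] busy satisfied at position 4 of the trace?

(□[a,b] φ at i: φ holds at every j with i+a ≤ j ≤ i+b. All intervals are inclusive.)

Check busy at every j in [4,10]:
  j=4: false
  j=5: true
  j=6: false
  j=7: false
  j=8: false
  j=9: false
  j=10: false
Fails at j=4 → formula fails.

Does not hold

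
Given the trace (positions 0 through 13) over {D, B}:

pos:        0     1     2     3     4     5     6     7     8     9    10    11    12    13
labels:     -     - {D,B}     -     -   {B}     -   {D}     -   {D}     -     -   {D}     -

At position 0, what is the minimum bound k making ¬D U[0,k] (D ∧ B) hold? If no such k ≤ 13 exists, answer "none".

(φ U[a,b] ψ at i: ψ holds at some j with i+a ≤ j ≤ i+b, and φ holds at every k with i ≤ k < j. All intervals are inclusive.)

2

Need earliest j ≥ 0 with (D ∧ B), and ¬D at every k in [0,j-1].
  j=0: rhs fails.
  j=1: rhs fails.
  j=2: rhs holds; lhs holds on [0,1]. k = 2.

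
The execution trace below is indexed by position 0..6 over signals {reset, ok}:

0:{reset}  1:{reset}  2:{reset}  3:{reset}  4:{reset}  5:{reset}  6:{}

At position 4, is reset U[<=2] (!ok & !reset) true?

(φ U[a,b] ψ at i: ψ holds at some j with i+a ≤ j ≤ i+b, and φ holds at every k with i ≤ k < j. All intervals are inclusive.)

Holds

Need some j in [4,6] with (!ok & !reset), and reset at every k in [4,j-1].
  j=4: (!ok & !reset) false.
  j=5: (!ok & !reset) false.
  j=6: (!ok & !reset) holds; reset holds at every k in [4,5] → satisfied.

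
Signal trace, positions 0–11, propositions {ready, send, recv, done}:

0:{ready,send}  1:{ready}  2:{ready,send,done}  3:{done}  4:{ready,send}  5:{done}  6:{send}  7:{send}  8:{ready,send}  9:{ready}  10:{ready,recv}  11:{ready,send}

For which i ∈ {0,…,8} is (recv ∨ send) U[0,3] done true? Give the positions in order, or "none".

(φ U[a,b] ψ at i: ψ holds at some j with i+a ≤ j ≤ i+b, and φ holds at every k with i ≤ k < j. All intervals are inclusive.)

2, 3, 4, 5

Evaluate at each i in [0,8]:
  i=0: ✗ (lhs fails at k=1 before rhs at j=2)
  i=1: ✗ (lhs fails at k=1 before rhs at j=2)
  i=2: ✓ (rhs at j=2)
  i=3: ✓ (rhs at j=3)
  i=4: ✓ (rhs at j=5; lhs holds on [4,4])
  i=5: ✓ (rhs at j=5)
  i=6: ✗ (no rhs in [6,9])
  i=7: ✗ (no rhs in [7,10])
  i=8: ✗ (no rhs in [8,11])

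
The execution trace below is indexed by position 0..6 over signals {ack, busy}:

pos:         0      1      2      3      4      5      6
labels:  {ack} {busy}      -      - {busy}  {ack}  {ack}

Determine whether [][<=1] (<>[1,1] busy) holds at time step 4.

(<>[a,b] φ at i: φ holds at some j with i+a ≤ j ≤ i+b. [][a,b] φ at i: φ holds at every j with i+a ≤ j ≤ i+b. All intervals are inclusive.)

Check <>[1,1] busy at every j in [4,5]:
  j=4: fails (none in [5,5])
  j=5: fails (none in [6,6])
Fails at j=4 → formula fails.

No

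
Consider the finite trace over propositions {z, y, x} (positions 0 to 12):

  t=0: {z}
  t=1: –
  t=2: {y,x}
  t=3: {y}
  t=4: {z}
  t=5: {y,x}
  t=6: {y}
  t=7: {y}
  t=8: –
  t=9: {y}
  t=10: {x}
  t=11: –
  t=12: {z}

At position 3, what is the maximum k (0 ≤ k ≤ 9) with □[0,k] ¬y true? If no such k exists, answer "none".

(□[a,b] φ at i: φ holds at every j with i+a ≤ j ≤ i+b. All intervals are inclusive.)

none

¬y must hold from j=3 onward; find where it first fails.
  j=3: fails → no k works.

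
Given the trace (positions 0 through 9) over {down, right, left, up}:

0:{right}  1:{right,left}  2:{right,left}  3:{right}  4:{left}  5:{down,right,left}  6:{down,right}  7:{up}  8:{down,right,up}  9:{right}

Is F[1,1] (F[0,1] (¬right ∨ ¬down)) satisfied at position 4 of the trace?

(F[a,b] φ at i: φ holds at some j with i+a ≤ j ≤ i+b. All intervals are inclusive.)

Check F[0,1] (¬right ∨ ¬down) at each j in [5,5]:
  j=5: fails (none in [5,6])
No position in the window satisfies it → formula fails.

False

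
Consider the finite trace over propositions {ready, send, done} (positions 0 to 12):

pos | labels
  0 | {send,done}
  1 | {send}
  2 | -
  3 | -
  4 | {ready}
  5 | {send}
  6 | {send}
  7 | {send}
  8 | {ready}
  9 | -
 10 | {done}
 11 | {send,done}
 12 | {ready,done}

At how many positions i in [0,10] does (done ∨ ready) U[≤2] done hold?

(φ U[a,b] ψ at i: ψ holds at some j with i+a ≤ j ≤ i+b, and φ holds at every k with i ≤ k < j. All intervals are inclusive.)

2

Evaluate at each i in [0,10]:
  i=0: ✓ (rhs at j=0)
  i=1: ✗ (no rhs in [1,3])
  i=2: ✗ (no rhs in [2,4])
  i=3: ✗ (no rhs in [3,5])
  i=4: ✗ (no rhs in [4,6])
  i=5: ✗ (no rhs in [5,7])
  i=6: ✗ (no rhs in [6,8])
  i=7: ✗ (no rhs in [7,9])
  i=8: ✗ (lhs fails at k=9 before rhs at j=10)
  i=9: ✗ (lhs fails at k=9 before rhs at j=10)
  i=10: ✓ (rhs at j=10)
Positions where it holds: {0, 10} → 2.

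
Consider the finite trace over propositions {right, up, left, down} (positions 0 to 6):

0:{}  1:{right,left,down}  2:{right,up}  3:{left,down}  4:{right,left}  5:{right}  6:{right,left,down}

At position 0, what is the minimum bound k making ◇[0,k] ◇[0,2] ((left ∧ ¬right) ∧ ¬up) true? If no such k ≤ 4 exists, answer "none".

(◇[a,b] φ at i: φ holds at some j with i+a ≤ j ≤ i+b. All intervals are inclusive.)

Scan j = 0,1,… for ◇[0,2] ((left ∧ ¬right) ∧ ¬up):
  j=0: fails
  j=1: holds
First hit at j=1, so smallest k = 1-0 = 1.

1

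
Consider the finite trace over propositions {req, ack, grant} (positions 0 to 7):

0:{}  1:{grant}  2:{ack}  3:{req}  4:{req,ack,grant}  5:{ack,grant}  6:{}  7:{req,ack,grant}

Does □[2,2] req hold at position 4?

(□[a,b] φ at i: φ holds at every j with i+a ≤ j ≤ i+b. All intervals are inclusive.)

Does not hold

Check req at every j in [6,6]:
  j=6: false
Fails at j=6 → formula fails.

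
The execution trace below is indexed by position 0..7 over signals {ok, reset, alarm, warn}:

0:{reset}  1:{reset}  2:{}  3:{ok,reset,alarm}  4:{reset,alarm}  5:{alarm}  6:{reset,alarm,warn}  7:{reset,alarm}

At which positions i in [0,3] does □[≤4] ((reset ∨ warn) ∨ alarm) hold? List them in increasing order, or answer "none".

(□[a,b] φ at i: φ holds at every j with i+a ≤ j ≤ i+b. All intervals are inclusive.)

3

Evaluate at each i in [0,3]:
  i=0: ✗ (fails at j=2)
  i=1: ✗ (fails at j=2)
  i=2: ✗ (fails at j=2)
  i=3: ✓ (all of [3,7])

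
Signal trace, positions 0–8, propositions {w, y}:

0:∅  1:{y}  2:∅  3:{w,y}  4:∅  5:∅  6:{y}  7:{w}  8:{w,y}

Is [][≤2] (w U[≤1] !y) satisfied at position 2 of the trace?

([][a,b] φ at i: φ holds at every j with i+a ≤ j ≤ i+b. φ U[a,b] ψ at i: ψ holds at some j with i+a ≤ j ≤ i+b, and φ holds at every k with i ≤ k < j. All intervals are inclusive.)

Yes

Check (w U[≤1] !y) at every j in [2,4]:
  j=2: holds
  j=3: holds
  j=4: holds
All positions satisfy it → formula holds.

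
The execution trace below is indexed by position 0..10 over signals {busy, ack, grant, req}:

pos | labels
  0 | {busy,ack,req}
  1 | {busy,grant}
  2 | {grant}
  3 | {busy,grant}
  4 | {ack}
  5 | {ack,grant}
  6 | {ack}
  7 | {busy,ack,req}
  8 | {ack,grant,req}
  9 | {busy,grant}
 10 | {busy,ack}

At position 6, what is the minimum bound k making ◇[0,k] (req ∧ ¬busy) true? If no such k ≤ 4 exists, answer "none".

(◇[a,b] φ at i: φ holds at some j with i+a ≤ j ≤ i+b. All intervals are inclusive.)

2

Scan j = 6,7,… for (req ∧ ¬busy):
  j=6: fails
  j=7: fails
  j=8: holds
First hit at j=8, so smallest k = 8-6 = 2.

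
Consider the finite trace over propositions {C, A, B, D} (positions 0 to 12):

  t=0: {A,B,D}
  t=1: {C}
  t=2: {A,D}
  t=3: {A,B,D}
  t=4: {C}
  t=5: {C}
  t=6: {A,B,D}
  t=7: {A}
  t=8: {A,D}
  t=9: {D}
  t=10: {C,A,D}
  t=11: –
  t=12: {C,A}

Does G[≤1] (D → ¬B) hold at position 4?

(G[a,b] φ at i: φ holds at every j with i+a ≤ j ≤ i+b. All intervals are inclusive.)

Check (D → ¬B) at every j in [4,5]:
  j=4: antecedent false → ✓
  j=5: antecedent false → ✓
All positions satisfy it → formula holds.

Holds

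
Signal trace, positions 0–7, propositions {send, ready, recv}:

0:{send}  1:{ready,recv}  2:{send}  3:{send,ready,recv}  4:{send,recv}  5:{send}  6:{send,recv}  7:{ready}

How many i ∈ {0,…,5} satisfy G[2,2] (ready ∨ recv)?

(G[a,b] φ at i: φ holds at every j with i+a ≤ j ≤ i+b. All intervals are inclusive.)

Evaluate at each i in [0,5]:
  i=0: ✗ (fails at j=2)
  i=1: ✓ (all of [3,3])
  i=2: ✓ (all of [4,4])
  i=3: ✗ (fails at j=5)
  i=4: ✓ (all of [6,6])
  i=5: ✓ (all of [7,7])
Positions where it holds: {1, 2, 4, 5} → 4.

4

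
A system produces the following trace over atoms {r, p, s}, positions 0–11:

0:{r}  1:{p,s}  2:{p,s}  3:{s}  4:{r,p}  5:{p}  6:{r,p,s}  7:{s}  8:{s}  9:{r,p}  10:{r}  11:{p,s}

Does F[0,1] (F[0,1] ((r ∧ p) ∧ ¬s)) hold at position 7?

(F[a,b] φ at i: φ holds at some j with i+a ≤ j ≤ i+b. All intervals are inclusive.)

True

Check F[0,1] ((r ∧ p) ∧ ¬s) at each j in [7,8]:
  j=7: fails (none in [7,8])
  j=8: holds (witness at 9)
Found at j=8 → formula holds.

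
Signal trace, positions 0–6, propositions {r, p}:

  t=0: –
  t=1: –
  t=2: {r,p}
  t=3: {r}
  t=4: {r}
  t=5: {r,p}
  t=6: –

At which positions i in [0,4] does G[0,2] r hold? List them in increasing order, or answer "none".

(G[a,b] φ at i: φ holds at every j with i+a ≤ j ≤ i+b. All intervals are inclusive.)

Evaluate at each i in [0,4]:
  i=0: ✗ (fails at j=0)
  i=1: ✗ (fails at j=1)
  i=2: ✓ (all of [2,4])
  i=3: ✓ (all of [3,5])
  i=4: ✗ (fails at j=6)

2, 3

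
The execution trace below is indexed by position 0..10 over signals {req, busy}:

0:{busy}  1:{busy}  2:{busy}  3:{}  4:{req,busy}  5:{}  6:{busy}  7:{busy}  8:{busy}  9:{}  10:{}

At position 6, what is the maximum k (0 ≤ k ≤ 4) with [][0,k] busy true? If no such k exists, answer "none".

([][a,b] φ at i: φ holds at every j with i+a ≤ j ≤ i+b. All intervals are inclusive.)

busy must hold from j=6 onward; find where it first fails.
  j=6: holds
  j=7: holds
  j=8: holds
  j=9: fails
Holds on [6,8], so largest k = 2.

2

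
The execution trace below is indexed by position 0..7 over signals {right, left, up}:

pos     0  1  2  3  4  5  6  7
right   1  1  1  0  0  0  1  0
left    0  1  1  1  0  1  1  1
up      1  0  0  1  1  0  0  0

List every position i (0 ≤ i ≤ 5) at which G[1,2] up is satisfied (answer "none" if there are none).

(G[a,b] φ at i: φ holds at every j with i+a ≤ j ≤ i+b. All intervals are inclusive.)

2

Evaluate at each i in [0,5]:
  i=0: ✗ (fails at j=1)
  i=1: ✗ (fails at j=2)
  i=2: ✓ (all of [3,4])
  i=3: ✗ (fails at j=5)
  i=4: ✗ (fails at j=5)
  i=5: ✗ (fails at j=6)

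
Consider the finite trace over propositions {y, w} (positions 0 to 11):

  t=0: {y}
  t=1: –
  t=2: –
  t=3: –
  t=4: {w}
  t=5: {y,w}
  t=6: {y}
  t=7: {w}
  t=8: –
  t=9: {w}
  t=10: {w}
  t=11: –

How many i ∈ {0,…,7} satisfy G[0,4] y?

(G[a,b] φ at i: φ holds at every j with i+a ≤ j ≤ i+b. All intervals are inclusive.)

Evaluate at each i in [0,7]:
  i=0: ✗ (fails at j=1)
  i=1: ✗ (fails at j=1)
  i=2: ✗ (fails at j=2)
  i=3: ✗ (fails at j=3)
  i=4: ✗ (fails at j=4)
  i=5: ✗ (fails at j=7)
  i=6: ✗ (fails at j=7)
  i=7: ✗ (fails at j=7)
Positions where it holds: {} → 0.

0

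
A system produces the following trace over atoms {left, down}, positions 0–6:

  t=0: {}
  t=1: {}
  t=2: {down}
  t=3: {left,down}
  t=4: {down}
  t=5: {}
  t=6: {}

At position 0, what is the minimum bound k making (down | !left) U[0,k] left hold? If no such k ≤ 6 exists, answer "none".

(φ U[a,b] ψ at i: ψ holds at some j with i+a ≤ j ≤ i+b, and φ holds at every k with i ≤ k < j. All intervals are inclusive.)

3

Need earliest j ≥ 0 with left, and (down | !left) at every k in [0,j-1].
  j=0: rhs fails.
  j=1: rhs fails.
  j=2: rhs fails.
  j=3: rhs holds; lhs holds on [0,2]. k = 3.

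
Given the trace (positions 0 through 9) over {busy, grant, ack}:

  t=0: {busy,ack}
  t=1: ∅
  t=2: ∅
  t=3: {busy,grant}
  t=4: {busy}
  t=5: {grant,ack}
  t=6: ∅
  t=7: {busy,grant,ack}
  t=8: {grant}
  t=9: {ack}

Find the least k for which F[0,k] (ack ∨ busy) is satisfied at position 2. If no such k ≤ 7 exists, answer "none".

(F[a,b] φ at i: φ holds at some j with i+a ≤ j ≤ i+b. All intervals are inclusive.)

Scan j = 2,3,… for (ack ∨ busy):
  j=2: fails
  j=3: holds
First hit at j=3, so smallest k = 3-2 = 1.

1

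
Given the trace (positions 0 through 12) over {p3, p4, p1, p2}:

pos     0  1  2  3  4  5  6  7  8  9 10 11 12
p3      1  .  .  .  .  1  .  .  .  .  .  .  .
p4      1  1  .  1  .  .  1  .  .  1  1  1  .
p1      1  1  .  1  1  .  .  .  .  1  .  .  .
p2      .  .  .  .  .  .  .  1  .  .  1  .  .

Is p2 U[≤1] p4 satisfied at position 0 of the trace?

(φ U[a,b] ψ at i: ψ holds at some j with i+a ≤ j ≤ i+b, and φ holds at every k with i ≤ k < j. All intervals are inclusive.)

Holds

Need some j in [0,1] with p4, and p2 at every k in [0,j-1].
  j=0: p4 holds; no prefix to check → satisfied.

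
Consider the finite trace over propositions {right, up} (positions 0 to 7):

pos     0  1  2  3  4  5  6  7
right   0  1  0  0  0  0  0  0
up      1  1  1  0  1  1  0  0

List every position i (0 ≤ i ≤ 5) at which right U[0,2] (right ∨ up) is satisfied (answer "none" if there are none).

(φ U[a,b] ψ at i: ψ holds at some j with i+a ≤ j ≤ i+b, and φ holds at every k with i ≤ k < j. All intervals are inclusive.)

0, 1, 2, 4, 5

Evaluate at each i in [0,5]:
  i=0: ✓ (rhs at j=0)
  i=1: ✓ (rhs at j=1)
  i=2: ✓ (rhs at j=2)
  i=3: ✗ (lhs fails at k=3 before rhs at j=4)
  i=4: ✓ (rhs at j=4)
  i=5: ✓ (rhs at j=5)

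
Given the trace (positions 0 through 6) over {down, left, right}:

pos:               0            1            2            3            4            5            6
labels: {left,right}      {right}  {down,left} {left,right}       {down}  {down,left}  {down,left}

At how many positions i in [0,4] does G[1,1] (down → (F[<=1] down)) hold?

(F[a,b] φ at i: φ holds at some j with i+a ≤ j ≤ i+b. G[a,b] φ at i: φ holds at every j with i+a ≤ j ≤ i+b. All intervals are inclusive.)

5

Evaluate at each i in [0,4]:
  i=0: ✓ (all of [1,1])
  i=1: ✓ (all of [2,2])
  i=2: ✓ (all of [3,3])
  i=3: ✓ (all of [4,4])
  i=4: ✓ (all of [5,5])
Positions where it holds: {0, 1, 2, 3, 4} → 5.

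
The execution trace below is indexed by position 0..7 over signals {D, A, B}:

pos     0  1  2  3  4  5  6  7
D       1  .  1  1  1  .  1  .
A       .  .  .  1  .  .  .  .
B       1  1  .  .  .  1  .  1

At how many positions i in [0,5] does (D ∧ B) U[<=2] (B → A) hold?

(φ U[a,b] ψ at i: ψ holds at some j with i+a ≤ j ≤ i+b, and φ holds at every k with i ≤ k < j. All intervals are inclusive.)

3

Evaluate at each i in [0,5]:
  i=0: ✗ (lhs fails at k=1 before rhs at j=2)
  i=1: ✗ (lhs fails at k=1 before rhs at j=2)
  i=2: ✓ (rhs at j=2)
  i=3: ✓ (rhs at j=3)
  i=4: ✓ (rhs at j=4)
  i=5: ✗ (lhs fails at k=5 before rhs at j=6)
Positions where it holds: {2, 3, 4} → 3.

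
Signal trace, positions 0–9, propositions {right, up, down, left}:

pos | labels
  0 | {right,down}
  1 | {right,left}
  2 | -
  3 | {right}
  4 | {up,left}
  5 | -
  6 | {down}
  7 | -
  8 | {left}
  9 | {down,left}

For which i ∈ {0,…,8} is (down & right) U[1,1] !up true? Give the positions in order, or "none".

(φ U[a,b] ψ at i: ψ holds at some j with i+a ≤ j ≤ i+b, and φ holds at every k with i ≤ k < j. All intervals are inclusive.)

Evaluate at each i in [0,8]:
  i=0: ✓ (rhs at j=1; lhs holds on [0,0])
  i=1: ✗ (lhs fails at k=1 before rhs at j=2)
  i=2: ✗ (lhs fails at k=2 before rhs at j=3)
  i=3: ✗ (no rhs in [4,4])
  i=4: ✗ (lhs fails at k=4 before rhs at j=5)
  i=5: ✗ (lhs fails at k=5 before rhs at j=6)
  i=6: ✗ (lhs fails at k=6 before rhs at j=7)
  i=7: ✗ (lhs fails at k=7 before rhs at j=8)
  i=8: ✗ (lhs fails at k=8 before rhs at j=9)

0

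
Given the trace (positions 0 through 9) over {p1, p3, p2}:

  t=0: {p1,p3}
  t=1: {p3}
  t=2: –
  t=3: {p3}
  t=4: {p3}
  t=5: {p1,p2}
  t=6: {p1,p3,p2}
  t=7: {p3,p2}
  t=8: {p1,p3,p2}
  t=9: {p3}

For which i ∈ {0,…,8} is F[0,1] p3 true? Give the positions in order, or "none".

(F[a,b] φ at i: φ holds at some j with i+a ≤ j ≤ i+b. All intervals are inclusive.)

Evaluate at each i in [0,8]:
  i=0: ✓ (witness j=0)
  i=1: ✓ (witness j=1)
  i=2: ✓ (witness j=3)
  i=3: ✓ (witness j=3)
  i=4: ✓ (witness j=4)
  i=5: ✓ (witness j=6)
  i=6: ✓ (witness j=6)
  i=7: ✓ (witness j=7)
  i=8: ✓ (witness j=8)

0, 1, 2, 3, 4, 5, 6, 7, 8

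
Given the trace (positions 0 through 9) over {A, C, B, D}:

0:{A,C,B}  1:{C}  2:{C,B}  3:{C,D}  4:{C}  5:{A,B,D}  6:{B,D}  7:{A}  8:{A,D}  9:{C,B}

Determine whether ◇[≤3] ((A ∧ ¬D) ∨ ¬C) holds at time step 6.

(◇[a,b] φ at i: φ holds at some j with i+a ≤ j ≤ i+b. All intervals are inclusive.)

Check ((A ∧ ¬D) ∨ ¬C) at each j in [6,9]:
  j=6: true
  j=7: true
  j=8: true
  j=9: false
Found at j=6 → formula holds.

Yes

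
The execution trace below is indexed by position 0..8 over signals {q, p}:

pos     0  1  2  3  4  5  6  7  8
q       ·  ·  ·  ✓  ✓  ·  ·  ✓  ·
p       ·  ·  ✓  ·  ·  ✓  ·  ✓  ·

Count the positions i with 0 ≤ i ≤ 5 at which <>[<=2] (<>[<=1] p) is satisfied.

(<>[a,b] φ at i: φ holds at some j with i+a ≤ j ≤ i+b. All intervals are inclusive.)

6

Evaluate at each i in [0,5]:
  i=0: ✓ (witness j=1)
  i=1: ✓ (witness j=1)
  i=2: ✓ (witness j=2)
  i=3: ✓ (witness j=4)
  i=4: ✓ (witness j=4)
  i=5: ✓ (witness j=5)
Positions where it holds: {0, 1, 2, 3, 4, 5} → 6.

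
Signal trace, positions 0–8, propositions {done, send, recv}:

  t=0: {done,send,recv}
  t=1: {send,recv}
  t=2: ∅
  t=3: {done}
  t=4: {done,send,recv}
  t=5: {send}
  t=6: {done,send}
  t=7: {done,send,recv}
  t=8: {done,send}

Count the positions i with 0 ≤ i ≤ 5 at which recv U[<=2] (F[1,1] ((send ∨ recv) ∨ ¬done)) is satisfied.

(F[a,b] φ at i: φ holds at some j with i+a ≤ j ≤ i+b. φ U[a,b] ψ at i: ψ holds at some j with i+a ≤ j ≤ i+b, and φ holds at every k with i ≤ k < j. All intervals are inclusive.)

Evaluate at each i in [0,5]:
  i=0: ✓ (rhs at j=0)
  i=1: ✓ (rhs at j=1)
  i=2: ✗ (lhs fails at k=2 before rhs at j=3)
  i=3: ✓ (rhs at j=3)
  i=4: ✓ (rhs at j=4)
  i=5: ✓ (rhs at j=5)
Positions where it holds: {0, 1, 3, 4, 5} → 5.

5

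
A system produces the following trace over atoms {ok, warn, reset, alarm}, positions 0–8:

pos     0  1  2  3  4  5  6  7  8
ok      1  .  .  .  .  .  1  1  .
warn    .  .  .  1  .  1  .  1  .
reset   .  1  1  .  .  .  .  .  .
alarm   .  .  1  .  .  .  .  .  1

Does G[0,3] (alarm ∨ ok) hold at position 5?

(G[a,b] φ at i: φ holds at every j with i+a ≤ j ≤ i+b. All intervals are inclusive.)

Check (alarm ∨ ok) at every j in [5,8]:
  j=5: false
  j=6: true
  j=7: true
  j=8: true
Fails at j=5 → formula fails.

Does not hold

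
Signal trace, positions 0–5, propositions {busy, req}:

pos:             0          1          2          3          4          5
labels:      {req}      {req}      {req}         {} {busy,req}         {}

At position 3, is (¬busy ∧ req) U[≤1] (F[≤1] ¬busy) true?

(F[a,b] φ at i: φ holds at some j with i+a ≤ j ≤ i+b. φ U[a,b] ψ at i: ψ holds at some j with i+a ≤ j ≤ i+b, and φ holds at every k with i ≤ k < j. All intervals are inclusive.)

Holds

Need some j in [3,4] with F[≤1] ¬busy, and (¬busy ∧ req) at every k in [3,j-1].
  j=3: F[≤1] ¬busy holds; no prefix to check → satisfied.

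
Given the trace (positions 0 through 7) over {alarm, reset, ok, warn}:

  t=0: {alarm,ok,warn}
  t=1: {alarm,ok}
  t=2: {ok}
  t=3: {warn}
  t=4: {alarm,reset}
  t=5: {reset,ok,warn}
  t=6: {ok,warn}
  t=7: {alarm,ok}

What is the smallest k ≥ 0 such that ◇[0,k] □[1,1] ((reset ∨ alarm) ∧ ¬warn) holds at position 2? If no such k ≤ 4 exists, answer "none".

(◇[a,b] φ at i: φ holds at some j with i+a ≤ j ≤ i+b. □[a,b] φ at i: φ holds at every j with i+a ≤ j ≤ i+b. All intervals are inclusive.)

1

Scan j = 2,3,… for □[1,1] ((reset ∨ alarm) ∧ ¬warn):
  j=2: fails
  j=3: holds
First hit at j=3, so smallest k = 3-2 = 1.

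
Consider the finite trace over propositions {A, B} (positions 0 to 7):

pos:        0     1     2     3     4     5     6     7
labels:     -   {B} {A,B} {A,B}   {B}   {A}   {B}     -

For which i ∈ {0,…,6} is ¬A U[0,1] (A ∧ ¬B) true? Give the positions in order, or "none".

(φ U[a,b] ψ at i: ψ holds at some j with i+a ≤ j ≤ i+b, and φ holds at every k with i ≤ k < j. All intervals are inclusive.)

4, 5

Evaluate at each i in [0,6]:
  i=0: ✗ (no rhs in [0,1])
  i=1: ✗ (no rhs in [1,2])
  i=2: ✗ (no rhs in [2,3])
  i=3: ✗ (no rhs in [3,4])
  i=4: ✓ (rhs at j=5; lhs holds on [4,4])
  i=5: ✓ (rhs at j=5)
  i=6: ✗ (no rhs in [6,7])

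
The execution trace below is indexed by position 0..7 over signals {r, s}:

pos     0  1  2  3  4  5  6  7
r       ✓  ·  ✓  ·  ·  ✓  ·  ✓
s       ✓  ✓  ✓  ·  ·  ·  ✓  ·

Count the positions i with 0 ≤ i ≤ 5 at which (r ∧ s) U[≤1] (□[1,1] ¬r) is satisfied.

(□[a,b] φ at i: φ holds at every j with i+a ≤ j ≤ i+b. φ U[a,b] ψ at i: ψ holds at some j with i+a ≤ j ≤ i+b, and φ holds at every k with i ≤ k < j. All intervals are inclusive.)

Evaluate at each i in [0,5]:
  i=0: ✓ (rhs at j=0)
  i=1: ✗ (lhs fails at k=1 before rhs at j=2)
  i=2: ✓ (rhs at j=2)
  i=3: ✓ (rhs at j=3)
  i=4: ✗ (lhs fails at k=4 before rhs at j=5)
  i=5: ✓ (rhs at j=5)
Positions where it holds: {0, 2, 3, 5} → 4.

4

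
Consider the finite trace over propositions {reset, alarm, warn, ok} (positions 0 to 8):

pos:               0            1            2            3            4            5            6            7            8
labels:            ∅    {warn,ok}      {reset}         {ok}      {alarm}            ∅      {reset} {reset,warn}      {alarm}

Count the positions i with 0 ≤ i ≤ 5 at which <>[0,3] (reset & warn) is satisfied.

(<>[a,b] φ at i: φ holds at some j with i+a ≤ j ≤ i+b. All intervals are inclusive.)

Evaluate at each i in [0,5]:
  i=0: ✗ (none in [0,3])
  i=1: ✗ (none in [1,4])
  i=2: ✗ (none in [2,5])
  i=3: ✗ (none in [3,6])
  i=4: ✓ (witness j=7)
  i=5: ✓ (witness j=7)
Positions where it holds: {4, 5} → 2.

2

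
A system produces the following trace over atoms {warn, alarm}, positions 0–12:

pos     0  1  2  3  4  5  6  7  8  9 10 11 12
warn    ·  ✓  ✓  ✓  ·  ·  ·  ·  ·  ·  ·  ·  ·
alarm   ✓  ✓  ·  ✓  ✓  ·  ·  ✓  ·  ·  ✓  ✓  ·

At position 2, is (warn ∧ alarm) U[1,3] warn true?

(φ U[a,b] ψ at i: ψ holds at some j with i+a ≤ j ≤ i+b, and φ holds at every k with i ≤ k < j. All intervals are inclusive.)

False

Need some j in [3,5] with warn, and (warn ∧ alarm) at every k in [2,j-1].
  j=3: warn holds, but (warn ∧ alarm) fails at k=2 → not this j.
  j=4: warn false.
  j=5: warn false.
No j in the window works → until fails.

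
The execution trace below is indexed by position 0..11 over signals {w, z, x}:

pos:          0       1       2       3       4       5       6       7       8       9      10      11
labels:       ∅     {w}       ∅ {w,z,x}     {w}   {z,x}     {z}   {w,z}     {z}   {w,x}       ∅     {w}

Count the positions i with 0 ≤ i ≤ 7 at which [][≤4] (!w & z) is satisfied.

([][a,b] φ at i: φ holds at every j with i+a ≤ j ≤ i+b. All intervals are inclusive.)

Evaluate at each i in [0,7]:
  i=0: ✗ (fails at j=0)
  i=1: ✗ (fails at j=1)
  i=2: ✗ (fails at j=2)
  i=3: ✗ (fails at j=3)
  i=4: ✗ (fails at j=4)
  i=5: ✗ (fails at j=7)
  i=6: ✗ (fails at j=7)
  i=7: ✗ (fails at j=7)
Positions where it holds: {} → 0.

0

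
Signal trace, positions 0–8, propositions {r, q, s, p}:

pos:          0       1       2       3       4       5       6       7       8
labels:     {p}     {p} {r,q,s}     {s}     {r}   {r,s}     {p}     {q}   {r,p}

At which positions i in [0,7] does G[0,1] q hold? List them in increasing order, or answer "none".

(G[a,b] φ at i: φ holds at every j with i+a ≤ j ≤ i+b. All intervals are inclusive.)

Evaluate at each i in [0,7]:
  i=0: ✗ (fails at j=0)
  i=1: ✗ (fails at j=1)
  i=2: ✗ (fails at j=3)
  i=3: ✗ (fails at j=3)
  i=4: ✗ (fails at j=4)
  i=5: ✗ (fails at j=5)
  i=6: ✗ (fails at j=6)
  i=7: ✗ (fails at j=8)

none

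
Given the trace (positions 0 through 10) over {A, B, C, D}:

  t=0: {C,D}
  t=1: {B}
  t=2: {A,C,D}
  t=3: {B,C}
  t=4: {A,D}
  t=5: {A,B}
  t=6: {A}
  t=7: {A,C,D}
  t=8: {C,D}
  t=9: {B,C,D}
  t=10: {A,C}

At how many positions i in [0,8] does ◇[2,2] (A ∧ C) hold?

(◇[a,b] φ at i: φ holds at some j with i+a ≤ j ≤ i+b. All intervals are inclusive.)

Evaluate at each i in [0,8]:
  i=0: ✓ (witness j=2)
  i=1: ✗ (none in [3,3])
  i=2: ✗ (none in [4,4])
  i=3: ✗ (none in [5,5])
  i=4: ✗ (none in [6,6])
  i=5: ✓ (witness j=7)
  i=6: ✗ (none in [8,8])
  i=7: ✗ (none in [9,9])
  i=8: ✓ (witness j=10)
Positions where it holds: {0, 5, 8} → 3.

3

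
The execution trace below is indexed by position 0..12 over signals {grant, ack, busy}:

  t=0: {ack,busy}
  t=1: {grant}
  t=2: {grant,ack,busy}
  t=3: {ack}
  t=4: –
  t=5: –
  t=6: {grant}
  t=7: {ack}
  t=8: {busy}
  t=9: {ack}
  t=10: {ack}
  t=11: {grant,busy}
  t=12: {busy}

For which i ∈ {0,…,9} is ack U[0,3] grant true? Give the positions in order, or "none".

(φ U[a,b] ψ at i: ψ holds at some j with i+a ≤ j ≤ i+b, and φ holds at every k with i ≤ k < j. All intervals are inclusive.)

0, 1, 2, 6, 9

Evaluate at each i in [0,9]:
  i=0: ✓ (rhs at j=1; lhs holds on [0,0])
  i=1: ✓ (rhs at j=1)
  i=2: ✓ (rhs at j=2)
  i=3: ✗ (lhs fails at k=4 before rhs at j=6)
  i=4: ✗ (lhs fails at k=4 before rhs at j=6)
  i=5: ✗ (lhs fails at k=5 before rhs at j=6)
  i=6: ✓ (rhs at j=6)
  i=7: ✗ (no rhs in [7,10])
  i=8: ✗ (lhs fails at k=8 before rhs at j=11)
  i=9: ✓ (rhs at j=11; lhs holds on [9,10])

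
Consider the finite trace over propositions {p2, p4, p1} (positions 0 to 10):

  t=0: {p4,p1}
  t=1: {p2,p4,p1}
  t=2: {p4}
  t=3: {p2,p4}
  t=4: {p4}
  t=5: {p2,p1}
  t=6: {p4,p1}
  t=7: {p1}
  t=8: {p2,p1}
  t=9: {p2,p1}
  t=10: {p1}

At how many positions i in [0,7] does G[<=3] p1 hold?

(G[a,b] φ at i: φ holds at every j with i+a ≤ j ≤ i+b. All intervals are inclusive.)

3

Evaluate at each i in [0,7]:
  i=0: ✗ (fails at j=2)
  i=1: ✗ (fails at j=2)
  i=2: ✗ (fails at j=2)
  i=3: ✗ (fails at j=3)
  i=4: ✗ (fails at j=4)
  i=5: ✓ (all of [5,8])
  i=6: ✓ (all of [6,9])
  i=7: ✓ (all of [7,10])
Positions where it holds: {5, 6, 7} → 3.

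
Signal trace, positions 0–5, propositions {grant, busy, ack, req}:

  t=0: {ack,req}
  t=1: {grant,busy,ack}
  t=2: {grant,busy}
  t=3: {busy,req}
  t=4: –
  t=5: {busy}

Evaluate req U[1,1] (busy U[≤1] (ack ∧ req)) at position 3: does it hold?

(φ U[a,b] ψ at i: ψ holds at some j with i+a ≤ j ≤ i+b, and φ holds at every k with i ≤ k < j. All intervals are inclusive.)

Need some j in [4,4] with (busy U[≤1] (ack ∧ req)), and req at every k in [3,j-1].
  j=4: (busy U[≤1] (ack ∧ req)) — fails.
No j in the window works → until fails.

False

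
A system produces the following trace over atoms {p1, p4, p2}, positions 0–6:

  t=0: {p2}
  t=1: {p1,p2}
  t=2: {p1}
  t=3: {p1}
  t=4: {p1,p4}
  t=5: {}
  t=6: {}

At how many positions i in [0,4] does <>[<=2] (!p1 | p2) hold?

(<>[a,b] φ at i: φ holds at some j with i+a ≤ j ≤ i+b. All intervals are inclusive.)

4

Evaluate at each i in [0,4]:
  i=0: ✓ (witness j=0)
  i=1: ✓ (witness j=1)
  i=2: ✗ (none in [2,4])
  i=3: ✓ (witness j=5)
  i=4: ✓ (witness j=5)
Positions where it holds: {0, 1, 3, 4} → 4.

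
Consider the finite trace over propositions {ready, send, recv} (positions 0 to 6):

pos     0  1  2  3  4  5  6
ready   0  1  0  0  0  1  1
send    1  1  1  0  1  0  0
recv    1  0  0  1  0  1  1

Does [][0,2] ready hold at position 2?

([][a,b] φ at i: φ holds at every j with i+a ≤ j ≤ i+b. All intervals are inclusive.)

False

Check ready at every j in [2,4]:
  j=2: false
  j=3: false
  j=4: false
Fails at j=2 → formula fails.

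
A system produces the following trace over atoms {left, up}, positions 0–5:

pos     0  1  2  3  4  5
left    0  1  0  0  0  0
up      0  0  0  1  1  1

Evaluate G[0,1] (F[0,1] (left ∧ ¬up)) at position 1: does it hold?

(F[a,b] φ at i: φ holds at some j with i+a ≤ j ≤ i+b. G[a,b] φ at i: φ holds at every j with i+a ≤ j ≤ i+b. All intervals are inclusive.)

No

Check F[0,1] (left ∧ ¬up) at every j in [1,2]:
  j=1: holds (witness at 1)
  j=2: fails (none in [2,3])
Fails at j=2 → formula fails.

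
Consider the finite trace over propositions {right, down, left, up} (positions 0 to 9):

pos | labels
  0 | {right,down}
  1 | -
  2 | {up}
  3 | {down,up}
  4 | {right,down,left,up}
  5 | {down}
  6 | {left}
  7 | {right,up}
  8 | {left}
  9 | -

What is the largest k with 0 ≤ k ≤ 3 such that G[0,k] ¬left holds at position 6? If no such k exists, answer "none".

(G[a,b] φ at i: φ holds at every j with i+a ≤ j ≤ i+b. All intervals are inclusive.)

none

¬left must hold from j=6 onward; find where it first fails.
  j=6: fails → no k works.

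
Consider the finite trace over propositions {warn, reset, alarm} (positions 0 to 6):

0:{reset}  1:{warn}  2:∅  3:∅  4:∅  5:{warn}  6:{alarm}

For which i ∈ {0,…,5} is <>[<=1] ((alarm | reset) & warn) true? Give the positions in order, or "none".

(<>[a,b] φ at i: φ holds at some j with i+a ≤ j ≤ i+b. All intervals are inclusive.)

Evaluate at each i in [0,5]:
  i=0: ✗ (none in [0,1])
  i=1: ✗ (none in [1,2])
  i=2: ✗ (none in [2,3])
  i=3: ✗ (none in [3,4])
  i=4: ✗ (none in [4,5])
  i=5: ✗ (none in [5,6])

none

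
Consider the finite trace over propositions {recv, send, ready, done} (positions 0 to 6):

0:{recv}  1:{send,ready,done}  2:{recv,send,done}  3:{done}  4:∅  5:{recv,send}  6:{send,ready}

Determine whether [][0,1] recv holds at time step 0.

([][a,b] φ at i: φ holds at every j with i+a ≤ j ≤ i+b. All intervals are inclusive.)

Check recv at every j in [0,1]:
  j=0: true
  j=1: false
Fails at j=1 → formula fails.

Does not hold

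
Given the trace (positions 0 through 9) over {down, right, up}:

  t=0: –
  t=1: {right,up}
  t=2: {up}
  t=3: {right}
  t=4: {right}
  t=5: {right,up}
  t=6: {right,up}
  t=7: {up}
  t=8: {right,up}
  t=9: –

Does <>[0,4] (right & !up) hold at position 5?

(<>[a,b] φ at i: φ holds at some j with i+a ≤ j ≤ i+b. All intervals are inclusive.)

False

Check (right & !up) at each j in [5,9]:
  j=5: false
  j=6: false
  j=7: false
  j=8: false
  j=9: false
No position in the window satisfies it → formula fails.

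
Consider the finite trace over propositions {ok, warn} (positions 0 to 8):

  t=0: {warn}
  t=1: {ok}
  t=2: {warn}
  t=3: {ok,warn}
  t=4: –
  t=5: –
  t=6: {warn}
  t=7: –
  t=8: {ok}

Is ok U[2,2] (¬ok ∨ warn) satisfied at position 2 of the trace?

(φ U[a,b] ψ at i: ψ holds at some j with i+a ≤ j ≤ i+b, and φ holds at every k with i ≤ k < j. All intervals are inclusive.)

No

Need some j in [4,4] with (¬ok ∨ warn), and ok at every k in [2,j-1].
  j=4: (¬ok ∨ warn) holds, but ok fails at k=2 → not this j.
No j in the window works → until fails.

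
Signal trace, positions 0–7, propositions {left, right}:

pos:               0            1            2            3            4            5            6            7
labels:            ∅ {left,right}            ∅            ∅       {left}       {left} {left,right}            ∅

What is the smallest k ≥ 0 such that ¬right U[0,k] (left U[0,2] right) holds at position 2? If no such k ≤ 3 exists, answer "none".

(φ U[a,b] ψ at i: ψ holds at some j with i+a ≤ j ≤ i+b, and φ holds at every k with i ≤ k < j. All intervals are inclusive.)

2

Need earliest j ≥ 2 with (left U[0,2] right), and ¬right at every k in [2,j-1].
  j=2: rhs fails.
  j=3: rhs fails.
  j=4: rhs holds; lhs holds on [2,3]. k = 2.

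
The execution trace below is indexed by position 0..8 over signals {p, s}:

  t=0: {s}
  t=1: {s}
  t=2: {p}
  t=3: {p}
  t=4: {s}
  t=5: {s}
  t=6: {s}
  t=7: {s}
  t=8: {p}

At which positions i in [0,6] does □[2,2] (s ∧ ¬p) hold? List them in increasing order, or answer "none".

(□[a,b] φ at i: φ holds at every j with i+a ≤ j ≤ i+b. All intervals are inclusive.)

2, 3, 4, 5

Evaluate at each i in [0,6]:
  i=0: ✗ (fails at j=2)
  i=1: ✗ (fails at j=3)
  i=2: ✓ (all of [4,4])
  i=3: ✓ (all of [5,5])
  i=4: ✓ (all of [6,6])
  i=5: ✓ (all of [7,7])
  i=6: ✗ (fails at j=8)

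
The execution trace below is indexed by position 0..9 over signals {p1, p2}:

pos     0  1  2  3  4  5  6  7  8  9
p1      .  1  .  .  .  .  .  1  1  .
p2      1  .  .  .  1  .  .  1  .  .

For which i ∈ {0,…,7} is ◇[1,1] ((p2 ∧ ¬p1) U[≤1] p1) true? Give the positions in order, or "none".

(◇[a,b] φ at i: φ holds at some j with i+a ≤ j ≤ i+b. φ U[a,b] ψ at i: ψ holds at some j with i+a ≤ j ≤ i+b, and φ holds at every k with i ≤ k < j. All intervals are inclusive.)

0, 6, 7

Evaluate at each i in [0,7]:
  i=0: ✓ (witness j=1)
  i=1: ✗ (none in [2,2])
  i=2: ✗ (none in [3,3])
  i=3: ✗ (none in [4,4])
  i=4: ✗ (none in [5,5])
  i=5: ✗ (none in [6,6])
  i=6: ✓ (witness j=7)
  i=7: ✓ (witness j=8)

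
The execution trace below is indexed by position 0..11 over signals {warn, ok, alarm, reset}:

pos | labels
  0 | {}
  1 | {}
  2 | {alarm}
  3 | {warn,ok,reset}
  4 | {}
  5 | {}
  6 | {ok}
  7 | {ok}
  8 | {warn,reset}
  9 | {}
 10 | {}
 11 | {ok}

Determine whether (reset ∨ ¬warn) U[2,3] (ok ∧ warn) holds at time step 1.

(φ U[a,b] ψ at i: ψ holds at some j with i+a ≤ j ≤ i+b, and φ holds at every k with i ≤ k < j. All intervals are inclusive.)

Yes

Need some j in [3,4] with (ok ∧ warn), and (reset ∨ ¬warn) at every k in [1,j-1].
  j=3: (ok ∧ warn) holds; (reset ∨ ¬warn) holds at every k in [1,2] → satisfied.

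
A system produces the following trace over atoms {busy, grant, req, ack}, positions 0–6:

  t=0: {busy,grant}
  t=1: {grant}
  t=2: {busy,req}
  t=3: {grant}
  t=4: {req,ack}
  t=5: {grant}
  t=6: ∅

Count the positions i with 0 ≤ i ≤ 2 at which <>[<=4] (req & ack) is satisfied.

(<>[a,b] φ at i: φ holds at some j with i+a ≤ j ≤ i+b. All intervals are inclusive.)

Evaluate at each i in [0,2]:
  i=0: ✓ (witness j=4)
  i=1: ✓ (witness j=4)
  i=2: ✓ (witness j=4)
Positions where it holds: {0, 1, 2} → 3.

3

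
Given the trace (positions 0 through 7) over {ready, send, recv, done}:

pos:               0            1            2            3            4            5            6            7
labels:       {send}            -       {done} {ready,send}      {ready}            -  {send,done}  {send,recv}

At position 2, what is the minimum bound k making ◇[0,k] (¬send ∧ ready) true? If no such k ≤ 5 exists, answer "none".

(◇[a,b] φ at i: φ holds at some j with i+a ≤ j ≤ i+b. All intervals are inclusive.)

Scan j = 2,3,… for (¬send ∧ ready):
  j=2: fails
  j=3: fails
  j=4: holds
First hit at j=4, so smallest k = 4-2 = 2.

2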